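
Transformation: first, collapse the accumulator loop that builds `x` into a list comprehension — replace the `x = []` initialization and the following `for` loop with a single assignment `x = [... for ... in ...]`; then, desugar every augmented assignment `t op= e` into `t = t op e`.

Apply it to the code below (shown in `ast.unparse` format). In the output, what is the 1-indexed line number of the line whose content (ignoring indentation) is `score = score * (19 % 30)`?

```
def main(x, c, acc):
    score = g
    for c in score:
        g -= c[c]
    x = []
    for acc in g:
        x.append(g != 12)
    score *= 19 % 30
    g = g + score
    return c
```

6

Transformed code:
def main(x, c, acc):
    score = g
    for c in score:
        g = g - c[c]
    x = [g != 12 for acc in g]
    score = score * (19 % 30)
    g = g + score
    return c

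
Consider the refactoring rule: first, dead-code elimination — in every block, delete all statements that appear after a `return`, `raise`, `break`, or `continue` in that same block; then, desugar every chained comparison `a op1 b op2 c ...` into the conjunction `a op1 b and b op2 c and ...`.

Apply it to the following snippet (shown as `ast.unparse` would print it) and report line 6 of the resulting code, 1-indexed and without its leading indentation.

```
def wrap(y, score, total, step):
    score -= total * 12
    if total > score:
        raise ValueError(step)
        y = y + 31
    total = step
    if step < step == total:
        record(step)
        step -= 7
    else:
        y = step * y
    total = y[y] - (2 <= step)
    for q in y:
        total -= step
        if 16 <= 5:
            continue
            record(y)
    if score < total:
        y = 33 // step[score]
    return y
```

if step < step and step == total:

Transformed code:
def wrap(y, score, total, step):
    score -= total * 12
    if total > score:
        raise ValueError(step)
    total = step
    if step < step and step == total:
        record(step)
        step -= 7
    else:
        y = step * y
    total = y[y] - (2 <= step)
    for q in y:
        total -= step
        if 16 <= 5:
            continue
    if score < total:
        y = 33 // step[score]
    return y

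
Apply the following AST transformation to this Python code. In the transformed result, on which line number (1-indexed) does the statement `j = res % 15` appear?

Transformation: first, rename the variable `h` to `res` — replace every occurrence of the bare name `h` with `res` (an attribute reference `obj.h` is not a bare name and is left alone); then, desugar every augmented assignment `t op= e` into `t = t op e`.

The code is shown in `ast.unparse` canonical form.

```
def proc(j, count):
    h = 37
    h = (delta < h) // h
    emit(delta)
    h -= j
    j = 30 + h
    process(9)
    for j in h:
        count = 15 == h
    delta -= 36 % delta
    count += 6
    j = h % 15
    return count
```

Transformed code:
def proc(j, count):
    res = 37
    res = (delta < res) // res
    emit(delta)
    res = res - j
    j = 30 + res
    process(9)
    for j in res:
        count = 15 == res
    delta = delta - 36 % delta
    count = count + 6
    j = res % 15
    return count

12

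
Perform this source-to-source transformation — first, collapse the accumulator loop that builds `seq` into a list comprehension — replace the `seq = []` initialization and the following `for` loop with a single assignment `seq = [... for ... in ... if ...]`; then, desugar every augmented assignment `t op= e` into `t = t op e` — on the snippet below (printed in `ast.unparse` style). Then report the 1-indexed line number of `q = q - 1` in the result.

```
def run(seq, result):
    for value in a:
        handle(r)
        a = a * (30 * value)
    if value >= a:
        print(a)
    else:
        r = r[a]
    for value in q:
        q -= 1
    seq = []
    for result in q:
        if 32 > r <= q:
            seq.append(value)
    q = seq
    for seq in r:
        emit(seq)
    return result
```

Transformed code:
def run(seq, result):
    for value in a:
        handle(r)
        a = a * (30 * value)
    if value >= a:
        print(a)
    else:
        r = r[a]
    for value in q:
        q = q - 1
    seq = [value for result in q if 32 > r <= q]
    q = seq
    for seq in r:
        emit(seq)
    return result

10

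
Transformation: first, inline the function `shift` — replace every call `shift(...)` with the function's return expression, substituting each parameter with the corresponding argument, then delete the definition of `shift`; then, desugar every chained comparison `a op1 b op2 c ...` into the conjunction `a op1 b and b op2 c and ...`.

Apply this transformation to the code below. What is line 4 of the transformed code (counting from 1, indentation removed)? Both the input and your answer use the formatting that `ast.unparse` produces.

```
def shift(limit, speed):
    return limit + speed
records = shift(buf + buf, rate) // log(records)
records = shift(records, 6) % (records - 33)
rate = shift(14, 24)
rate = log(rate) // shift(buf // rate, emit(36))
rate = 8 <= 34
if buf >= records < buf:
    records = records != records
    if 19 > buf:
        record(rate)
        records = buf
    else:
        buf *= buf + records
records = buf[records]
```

Transformed code:
records = (buf + buf + rate) // log(records)
records = (records + 6) % (records - 33)
rate = 14 + 24
rate = log(rate) // (buf // rate + emit(36))
rate = 8 <= 34
if buf >= records and records < buf:
    records = records != records
    if 19 > buf:
        record(rate)
        records = buf
    else:
        buf *= buf + records
records = buf[records]

rate = log(rate) // (buf // rate + emit(36))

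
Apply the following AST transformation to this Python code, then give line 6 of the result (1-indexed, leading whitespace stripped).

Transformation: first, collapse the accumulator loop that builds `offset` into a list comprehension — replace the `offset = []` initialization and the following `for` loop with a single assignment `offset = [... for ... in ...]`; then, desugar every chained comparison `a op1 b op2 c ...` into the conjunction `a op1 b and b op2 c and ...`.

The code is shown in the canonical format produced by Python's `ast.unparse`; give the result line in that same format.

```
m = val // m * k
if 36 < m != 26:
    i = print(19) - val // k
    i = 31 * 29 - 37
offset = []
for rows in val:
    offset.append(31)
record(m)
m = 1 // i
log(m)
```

record(m)

Transformed code:
m = val // m * k
if 36 < m and m != 26:
    i = print(19) - val // k
    i = 31 * 29 - 37
offset = [31 for rows in val]
record(m)
m = 1 // i
log(m)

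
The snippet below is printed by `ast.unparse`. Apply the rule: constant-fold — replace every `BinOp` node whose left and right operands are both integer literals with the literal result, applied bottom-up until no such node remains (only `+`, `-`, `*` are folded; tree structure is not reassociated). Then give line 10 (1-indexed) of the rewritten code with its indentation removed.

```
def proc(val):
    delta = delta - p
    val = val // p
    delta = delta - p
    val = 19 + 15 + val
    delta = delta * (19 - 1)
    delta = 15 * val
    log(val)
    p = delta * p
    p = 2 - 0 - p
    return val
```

Transformed code:
def proc(val):
    delta = delta - p
    val = val // p
    delta = delta - p
    val = 34 + val
    delta = delta * 18
    delta = 15 * val
    log(val)
    p = delta * p
    p = 2 - p
    return val

p = 2 - p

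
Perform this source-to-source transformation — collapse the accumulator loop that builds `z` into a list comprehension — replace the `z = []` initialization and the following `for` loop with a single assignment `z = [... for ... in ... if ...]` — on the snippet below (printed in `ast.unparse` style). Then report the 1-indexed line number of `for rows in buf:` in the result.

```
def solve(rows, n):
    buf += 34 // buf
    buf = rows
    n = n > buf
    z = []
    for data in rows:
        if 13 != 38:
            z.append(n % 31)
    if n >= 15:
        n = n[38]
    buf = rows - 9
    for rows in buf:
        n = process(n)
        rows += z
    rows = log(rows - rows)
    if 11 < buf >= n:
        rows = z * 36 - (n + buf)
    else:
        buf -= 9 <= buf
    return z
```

9

Transformed code:
def solve(rows, n):
    buf += 34 // buf
    buf = rows
    n = n > buf
    z = [n % 31 for data in rows if 13 != 38]
    if n >= 15:
        n = n[38]
    buf = rows - 9
    for rows in buf:
        n = process(n)
        rows += z
    rows = log(rows - rows)
    if 11 < buf >= n:
        rows = z * 36 - (n + buf)
    else:
        buf -= 9 <= buf
    return z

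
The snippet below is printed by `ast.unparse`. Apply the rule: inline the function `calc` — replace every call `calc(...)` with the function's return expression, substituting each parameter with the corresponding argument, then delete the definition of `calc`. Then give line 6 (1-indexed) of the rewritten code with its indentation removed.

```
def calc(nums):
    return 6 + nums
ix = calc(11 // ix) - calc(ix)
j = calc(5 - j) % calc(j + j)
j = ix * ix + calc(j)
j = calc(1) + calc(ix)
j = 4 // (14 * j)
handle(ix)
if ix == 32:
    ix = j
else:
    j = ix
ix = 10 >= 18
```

Transformed code:
ix = 6 + 11 // ix - (6 + ix)
j = (6 + (5 - j)) % (6 + (j + j))
j = ix * ix + (6 + j)
j = 6 + 1 + (6 + ix)
j = 4 // (14 * j)
handle(ix)
if ix == 32:
    ix = j
else:
    j = ix
ix = 10 >= 18

handle(ix)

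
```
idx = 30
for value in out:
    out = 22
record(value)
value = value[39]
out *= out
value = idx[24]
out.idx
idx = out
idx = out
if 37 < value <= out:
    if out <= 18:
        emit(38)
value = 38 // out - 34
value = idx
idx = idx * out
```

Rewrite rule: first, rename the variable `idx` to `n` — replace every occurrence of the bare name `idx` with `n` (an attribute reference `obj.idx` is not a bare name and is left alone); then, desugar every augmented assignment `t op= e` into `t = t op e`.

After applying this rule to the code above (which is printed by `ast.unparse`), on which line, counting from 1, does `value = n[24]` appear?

7

Transformed code:
n = 30
for value in out:
    out = 22
record(value)
value = value[39]
out = out * out
value = n[24]
out.idx
n = out
n = out
if 37 < value <= out:
    if out <= 18:
        emit(38)
value = 38 // out - 34
value = n
n = n * out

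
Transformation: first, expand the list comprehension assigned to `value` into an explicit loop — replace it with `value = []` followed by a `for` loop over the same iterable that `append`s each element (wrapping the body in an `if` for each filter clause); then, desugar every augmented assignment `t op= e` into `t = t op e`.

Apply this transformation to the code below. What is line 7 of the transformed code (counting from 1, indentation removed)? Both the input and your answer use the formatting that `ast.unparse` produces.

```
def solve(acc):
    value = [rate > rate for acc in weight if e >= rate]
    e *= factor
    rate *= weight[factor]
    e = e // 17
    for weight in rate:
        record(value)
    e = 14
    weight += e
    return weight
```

Transformed code:
def solve(acc):
    value = []
    for acc in weight:
        if e >= rate:
            value.append(rate > rate)
    e = e * factor
    rate = rate * weight[factor]
    e = e // 17
    for weight in rate:
        record(value)
    e = 14
    weight = weight + e
    return weight

rate = rate * weight[factor]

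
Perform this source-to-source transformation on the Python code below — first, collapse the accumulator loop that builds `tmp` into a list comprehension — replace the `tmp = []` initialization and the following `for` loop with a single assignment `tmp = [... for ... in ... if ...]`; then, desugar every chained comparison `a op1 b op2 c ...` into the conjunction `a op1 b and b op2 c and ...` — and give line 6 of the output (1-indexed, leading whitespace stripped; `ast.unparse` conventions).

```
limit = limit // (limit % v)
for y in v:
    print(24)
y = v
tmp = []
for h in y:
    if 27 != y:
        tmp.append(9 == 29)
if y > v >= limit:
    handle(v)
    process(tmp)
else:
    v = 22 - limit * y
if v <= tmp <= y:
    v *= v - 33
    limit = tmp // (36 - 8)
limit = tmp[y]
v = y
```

if y > v and v >= limit:

Transformed code:
limit = limit // (limit % v)
for y in v:
    print(24)
y = v
tmp = [9 == 29 for h in y if 27 != y]
if y > v and v >= limit:
    handle(v)
    process(tmp)
else:
    v = 22 - limit * y
if v <= tmp and tmp <= y:
    v *= v - 33
    limit = tmp // (36 - 8)
limit = tmp[y]
v = y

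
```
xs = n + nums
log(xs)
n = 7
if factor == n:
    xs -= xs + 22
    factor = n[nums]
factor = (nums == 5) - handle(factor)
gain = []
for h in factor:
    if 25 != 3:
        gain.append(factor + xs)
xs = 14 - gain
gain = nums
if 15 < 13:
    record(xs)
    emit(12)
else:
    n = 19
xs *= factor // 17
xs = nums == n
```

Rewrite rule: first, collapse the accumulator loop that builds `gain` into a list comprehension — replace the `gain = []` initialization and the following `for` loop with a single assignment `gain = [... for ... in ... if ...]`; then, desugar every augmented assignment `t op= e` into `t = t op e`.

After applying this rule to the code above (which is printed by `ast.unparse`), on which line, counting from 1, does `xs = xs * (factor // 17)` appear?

Transformed code:
xs = n + nums
log(xs)
n = 7
if factor == n:
    xs = xs - (xs + 22)
    factor = n[nums]
factor = (nums == 5) - handle(factor)
gain = [factor + xs for h in factor if 25 != 3]
xs = 14 - gain
gain = nums
if 15 < 13:
    record(xs)
    emit(12)
else:
    n = 19
xs = xs * (factor // 17)
xs = nums == n

16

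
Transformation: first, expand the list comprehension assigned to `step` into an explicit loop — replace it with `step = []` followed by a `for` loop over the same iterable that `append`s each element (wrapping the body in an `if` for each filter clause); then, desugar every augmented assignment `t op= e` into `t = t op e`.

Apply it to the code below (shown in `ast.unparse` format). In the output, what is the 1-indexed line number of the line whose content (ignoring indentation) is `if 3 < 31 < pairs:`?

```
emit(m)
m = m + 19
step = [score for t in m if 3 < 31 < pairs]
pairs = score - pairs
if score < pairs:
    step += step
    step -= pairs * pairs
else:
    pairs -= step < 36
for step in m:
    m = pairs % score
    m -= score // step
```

Transformed code:
emit(m)
m = m + 19
step = []
for t in m:
    if 3 < 31 < pairs:
        step.append(score)
pairs = score - pairs
if score < pairs:
    step = step + step
    step = step - pairs * pairs
else:
    pairs = pairs - (step < 36)
for step in m:
    m = pairs % score
    m = m - score // step

5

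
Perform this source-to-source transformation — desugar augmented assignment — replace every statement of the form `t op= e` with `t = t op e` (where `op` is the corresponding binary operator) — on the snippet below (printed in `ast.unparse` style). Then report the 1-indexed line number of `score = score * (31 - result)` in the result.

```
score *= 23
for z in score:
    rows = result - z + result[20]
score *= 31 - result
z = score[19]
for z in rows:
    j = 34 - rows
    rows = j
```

4

Transformed code:
score = score * 23
for z in score:
    rows = result - z + result[20]
score = score * (31 - result)
z = score[19]
for z in rows:
    j = 34 - rows
    rows = j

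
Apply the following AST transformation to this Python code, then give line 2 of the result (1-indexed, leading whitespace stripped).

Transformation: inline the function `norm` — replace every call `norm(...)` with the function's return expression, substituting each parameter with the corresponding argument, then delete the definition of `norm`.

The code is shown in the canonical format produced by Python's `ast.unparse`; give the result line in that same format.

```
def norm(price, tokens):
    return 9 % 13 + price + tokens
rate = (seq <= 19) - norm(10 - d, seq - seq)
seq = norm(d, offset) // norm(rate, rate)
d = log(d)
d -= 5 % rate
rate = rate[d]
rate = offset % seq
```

Transformed code:
rate = (seq <= 19) - (9 % 13 + (10 - d) + (seq - seq))
seq = (9 % 13 + d + offset) // (9 % 13 + rate + rate)
d = log(d)
d -= 5 % rate
rate = rate[d]
rate = offset % seq

seq = (9 % 13 + d + offset) // (9 % 13 + rate + rate)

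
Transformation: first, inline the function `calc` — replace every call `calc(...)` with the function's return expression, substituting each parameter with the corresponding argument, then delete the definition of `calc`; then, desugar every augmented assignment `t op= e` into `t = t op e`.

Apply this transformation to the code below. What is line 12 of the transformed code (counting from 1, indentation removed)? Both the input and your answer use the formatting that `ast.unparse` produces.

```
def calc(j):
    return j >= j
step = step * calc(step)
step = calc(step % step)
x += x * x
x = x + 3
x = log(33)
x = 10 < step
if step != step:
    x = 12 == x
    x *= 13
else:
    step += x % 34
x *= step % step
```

x = x * (step % step)

Transformed code:
step = step * (step >= step)
step = step % step >= step % step
x = x + x * x
x = x + 3
x = log(33)
x = 10 < step
if step != step:
    x = 12 == x
    x = x * 13
else:
    step = step + x % 34
x = x * (step % step)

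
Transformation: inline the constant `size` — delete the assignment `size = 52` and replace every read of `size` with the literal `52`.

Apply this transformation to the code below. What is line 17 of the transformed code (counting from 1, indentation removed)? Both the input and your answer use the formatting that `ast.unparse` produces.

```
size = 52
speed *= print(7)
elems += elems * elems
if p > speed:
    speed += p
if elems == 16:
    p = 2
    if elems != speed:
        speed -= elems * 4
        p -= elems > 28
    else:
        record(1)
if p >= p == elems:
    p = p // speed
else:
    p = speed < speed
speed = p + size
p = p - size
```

Transformed code:
speed *= print(7)
elems += elems * elems
if p > speed:
    speed += p
if elems == 16:
    p = 2
    if elems != speed:
        speed -= elems * 4
        p -= elems > 28
    else:
        record(1)
if p >= p == elems:
    p = p // speed
else:
    p = speed < speed
speed = p + 52
p = p - 52

p = p - 52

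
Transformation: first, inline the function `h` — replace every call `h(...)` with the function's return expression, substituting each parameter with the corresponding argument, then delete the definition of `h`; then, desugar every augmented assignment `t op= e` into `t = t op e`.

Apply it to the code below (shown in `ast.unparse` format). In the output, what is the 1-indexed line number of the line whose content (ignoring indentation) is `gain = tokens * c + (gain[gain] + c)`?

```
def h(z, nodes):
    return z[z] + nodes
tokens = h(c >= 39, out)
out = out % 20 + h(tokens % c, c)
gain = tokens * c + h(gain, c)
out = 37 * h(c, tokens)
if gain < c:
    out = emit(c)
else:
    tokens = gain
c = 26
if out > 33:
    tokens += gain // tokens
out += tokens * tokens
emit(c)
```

3

Transformed code:
tokens = (c >= 39)[c >= 39] + out
out = out % 20 + ((tokens % c)[tokens % c] + c)
gain = tokens * c + (gain[gain] + c)
out = 37 * (c[c] + tokens)
if gain < c:
    out = emit(c)
else:
    tokens = gain
c = 26
if out > 33:
    tokens = tokens + gain // tokens
out = out + tokens * tokens
emit(c)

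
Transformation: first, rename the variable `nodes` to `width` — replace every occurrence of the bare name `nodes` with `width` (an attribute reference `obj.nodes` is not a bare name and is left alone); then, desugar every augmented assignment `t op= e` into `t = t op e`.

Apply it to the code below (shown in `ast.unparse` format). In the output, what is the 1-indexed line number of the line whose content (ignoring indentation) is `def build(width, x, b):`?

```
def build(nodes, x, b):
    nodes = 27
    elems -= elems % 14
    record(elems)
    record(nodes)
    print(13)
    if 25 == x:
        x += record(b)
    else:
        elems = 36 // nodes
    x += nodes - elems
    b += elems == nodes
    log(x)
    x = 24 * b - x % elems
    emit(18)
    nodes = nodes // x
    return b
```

1

Transformed code:
def build(width, x, b):
    width = 27
    elems = elems - elems % 14
    record(elems)
    record(width)
    print(13)
    if 25 == x:
        x = x + record(b)
    else:
        elems = 36 // width
    x = x + (width - elems)
    b = b + (elems == width)
    log(x)
    x = 24 * b - x % elems
    emit(18)
    width = width // x
    return b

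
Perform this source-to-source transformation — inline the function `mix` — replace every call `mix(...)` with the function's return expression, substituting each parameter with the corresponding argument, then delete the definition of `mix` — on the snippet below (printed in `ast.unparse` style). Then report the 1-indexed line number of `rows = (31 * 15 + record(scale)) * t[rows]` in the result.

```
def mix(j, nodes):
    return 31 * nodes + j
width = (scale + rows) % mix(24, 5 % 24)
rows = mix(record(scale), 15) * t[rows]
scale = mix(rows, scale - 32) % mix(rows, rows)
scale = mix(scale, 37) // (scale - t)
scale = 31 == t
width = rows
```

Transformed code:
width = (scale + rows) % (31 * (5 % 24) + 24)
rows = (31 * 15 + record(scale)) * t[rows]
scale = (31 * (scale - 32) + rows) % (31 * rows + rows)
scale = (31 * 37 + scale) // (scale - t)
scale = 31 == t
width = rows

2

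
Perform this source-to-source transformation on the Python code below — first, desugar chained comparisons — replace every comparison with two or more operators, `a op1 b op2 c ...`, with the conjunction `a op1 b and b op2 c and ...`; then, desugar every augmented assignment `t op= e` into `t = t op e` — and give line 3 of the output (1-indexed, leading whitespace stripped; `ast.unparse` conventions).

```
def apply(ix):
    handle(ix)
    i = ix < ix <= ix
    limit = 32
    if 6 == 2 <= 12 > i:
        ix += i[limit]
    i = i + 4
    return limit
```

Transformed code:
def apply(ix):
    handle(ix)
    i = ix < ix and ix <= ix
    limit = 32
    if 6 == 2 and 2 <= 12 and (12 > i):
        ix = ix + i[limit]
    i = i + 4
    return limit

i = ix < ix and ix <= ix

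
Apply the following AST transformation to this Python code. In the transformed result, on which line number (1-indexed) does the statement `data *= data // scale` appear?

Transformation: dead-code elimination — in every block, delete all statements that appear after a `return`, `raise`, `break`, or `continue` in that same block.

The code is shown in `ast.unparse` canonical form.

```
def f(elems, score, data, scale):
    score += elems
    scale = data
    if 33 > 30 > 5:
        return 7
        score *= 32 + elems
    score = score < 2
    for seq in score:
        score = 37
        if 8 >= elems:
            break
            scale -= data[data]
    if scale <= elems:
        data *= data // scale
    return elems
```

Transformed code:
def f(elems, score, data, scale):
    score += elems
    scale = data
    if 33 > 30 > 5:
        return 7
    score = score < 2
    for seq in score:
        score = 37
        if 8 >= elems:
            break
    if scale <= elems:
        data *= data // scale
    return elems

12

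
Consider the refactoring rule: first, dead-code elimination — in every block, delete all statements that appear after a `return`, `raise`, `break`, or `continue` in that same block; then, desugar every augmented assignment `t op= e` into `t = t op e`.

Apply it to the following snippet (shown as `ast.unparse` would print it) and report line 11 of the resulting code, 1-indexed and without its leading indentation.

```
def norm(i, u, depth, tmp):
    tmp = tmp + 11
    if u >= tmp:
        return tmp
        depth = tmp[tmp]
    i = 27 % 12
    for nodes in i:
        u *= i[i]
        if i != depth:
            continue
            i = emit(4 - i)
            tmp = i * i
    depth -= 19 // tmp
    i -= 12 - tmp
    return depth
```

Transformed code:
def norm(i, u, depth, tmp):
    tmp = tmp + 11
    if u >= tmp:
        return tmp
    i = 27 % 12
    for nodes in i:
        u = u * i[i]
        if i != depth:
            continue
    depth = depth - 19 // tmp
    i = i - (12 - tmp)
    return depth

i = i - (12 - tmp)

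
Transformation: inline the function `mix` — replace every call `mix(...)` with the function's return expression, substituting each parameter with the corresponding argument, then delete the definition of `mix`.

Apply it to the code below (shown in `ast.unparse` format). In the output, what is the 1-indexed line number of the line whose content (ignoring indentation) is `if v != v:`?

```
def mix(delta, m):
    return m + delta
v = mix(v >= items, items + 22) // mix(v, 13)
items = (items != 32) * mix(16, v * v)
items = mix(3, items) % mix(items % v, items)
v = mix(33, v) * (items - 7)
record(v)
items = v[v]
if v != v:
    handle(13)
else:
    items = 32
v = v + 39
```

7

Transformed code:
v = (items + 22 + (v >= items)) // (13 + v)
items = (items != 32) * (v * v + 16)
items = (items + 3) % (items + items % v)
v = (v + 33) * (items - 7)
record(v)
items = v[v]
if v != v:
    handle(13)
else:
    items = 32
v = v + 39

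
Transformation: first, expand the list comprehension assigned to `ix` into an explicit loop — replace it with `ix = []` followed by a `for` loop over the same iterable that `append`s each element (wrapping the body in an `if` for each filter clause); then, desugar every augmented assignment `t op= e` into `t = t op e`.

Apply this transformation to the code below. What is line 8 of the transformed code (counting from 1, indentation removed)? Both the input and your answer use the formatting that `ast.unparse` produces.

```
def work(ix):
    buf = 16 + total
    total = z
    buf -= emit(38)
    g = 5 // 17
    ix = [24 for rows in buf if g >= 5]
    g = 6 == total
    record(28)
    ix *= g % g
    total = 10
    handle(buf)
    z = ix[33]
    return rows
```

Transformed code:
def work(ix):
    buf = 16 + total
    total = z
    buf = buf - emit(38)
    g = 5 // 17
    ix = []
    for rows in buf:
        if g >= 5:
            ix.append(24)
    g = 6 == total
    record(28)
    ix = ix * (g % g)
    total = 10
    handle(buf)
    z = ix[33]
    return rows

if g >= 5:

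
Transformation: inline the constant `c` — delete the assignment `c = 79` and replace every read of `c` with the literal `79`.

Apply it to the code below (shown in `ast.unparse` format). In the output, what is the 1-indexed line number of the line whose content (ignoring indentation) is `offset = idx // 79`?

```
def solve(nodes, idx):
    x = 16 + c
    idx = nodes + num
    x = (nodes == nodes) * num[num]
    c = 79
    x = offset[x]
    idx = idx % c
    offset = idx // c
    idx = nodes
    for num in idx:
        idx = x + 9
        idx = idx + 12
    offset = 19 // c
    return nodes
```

Transformed code:
def solve(nodes, idx):
    x = 16 + 79
    idx = nodes + num
    x = (nodes == nodes) * num[num]
    x = offset[x]
    idx = idx % 79
    offset = idx // 79
    idx = nodes
    for num in idx:
        idx = x + 9
        idx = idx + 12
    offset = 19 // 79
    return nodes

7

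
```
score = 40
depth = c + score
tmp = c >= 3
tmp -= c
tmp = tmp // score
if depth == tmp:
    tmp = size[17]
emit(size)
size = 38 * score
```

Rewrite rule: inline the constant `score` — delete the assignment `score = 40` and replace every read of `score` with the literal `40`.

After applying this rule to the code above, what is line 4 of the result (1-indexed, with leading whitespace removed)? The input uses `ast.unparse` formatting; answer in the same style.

Transformed code:
depth = c + 40
tmp = c >= 3
tmp -= c
tmp = tmp // 40
if depth == tmp:
    tmp = size[17]
emit(size)
size = 38 * 40

tmp = tmp // 40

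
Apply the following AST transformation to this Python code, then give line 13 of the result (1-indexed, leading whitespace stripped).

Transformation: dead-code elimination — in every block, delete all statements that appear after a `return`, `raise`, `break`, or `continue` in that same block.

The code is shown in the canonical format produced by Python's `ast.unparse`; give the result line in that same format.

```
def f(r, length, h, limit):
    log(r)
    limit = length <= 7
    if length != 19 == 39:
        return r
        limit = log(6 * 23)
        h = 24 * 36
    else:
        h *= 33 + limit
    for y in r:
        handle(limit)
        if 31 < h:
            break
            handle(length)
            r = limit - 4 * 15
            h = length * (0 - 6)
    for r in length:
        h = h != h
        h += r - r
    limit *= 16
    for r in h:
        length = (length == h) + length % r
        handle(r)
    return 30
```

h = h != h

Transformed code:
def f(r, length, h, limit):
    log(r)
    limit = length <= 7
    if length != 19 == 39:
        return r
    else:
        h *= 33 + limit
    for y in r:
        handle(limit)
        if 31 < h:
            break
    for r in length:
        h = h != h
        h += r - r
    limit *= 16
    for r in h:
        length = (length == h) + length % r
        handle(r)
    return 30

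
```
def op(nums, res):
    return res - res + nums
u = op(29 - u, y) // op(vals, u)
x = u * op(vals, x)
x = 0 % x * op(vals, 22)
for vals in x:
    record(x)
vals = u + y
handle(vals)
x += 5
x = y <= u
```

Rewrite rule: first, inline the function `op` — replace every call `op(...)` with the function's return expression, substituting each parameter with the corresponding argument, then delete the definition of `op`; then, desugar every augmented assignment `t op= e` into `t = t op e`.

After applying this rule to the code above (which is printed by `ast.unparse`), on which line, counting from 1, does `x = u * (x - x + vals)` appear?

2

Transformed code:
u = (y - y + (29 - u)) // (u - u + vals)
x = u * (x - x + vals)
x = 0 % x * (22 - 22 + vals)
for vals in x:
    record(x)
vals = u + y
handle(vals)
x = x + 5
x = y <= u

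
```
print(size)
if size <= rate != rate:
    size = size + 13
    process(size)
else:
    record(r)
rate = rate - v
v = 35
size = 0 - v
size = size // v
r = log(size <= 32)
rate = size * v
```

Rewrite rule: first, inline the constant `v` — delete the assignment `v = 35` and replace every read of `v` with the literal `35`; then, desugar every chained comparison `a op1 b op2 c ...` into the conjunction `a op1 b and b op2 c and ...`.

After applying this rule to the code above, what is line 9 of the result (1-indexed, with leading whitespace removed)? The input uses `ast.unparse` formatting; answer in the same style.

Transformed code:
print(size)
if size <= rate and rate != rate:
    size = size + 13
    process(size)
else:
    record(r)
rate = rate - 35
size = 0 - 35
size = size // 35
r = log(size <= 32)
rate = size * 35

size = size // 35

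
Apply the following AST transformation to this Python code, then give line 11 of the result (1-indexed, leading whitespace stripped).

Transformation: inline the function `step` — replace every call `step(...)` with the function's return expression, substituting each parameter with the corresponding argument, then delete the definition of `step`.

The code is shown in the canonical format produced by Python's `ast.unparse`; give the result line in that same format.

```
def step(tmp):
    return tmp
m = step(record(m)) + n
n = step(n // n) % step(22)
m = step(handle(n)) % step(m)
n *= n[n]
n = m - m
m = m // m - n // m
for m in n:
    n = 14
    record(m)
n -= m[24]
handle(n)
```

Transformed code:
m = record(m) + n
n = n // n % 22
m = handle(n) % m
n *= n[n]
n = m - m
m = m // m - n // m
for m in n:
    n = 14
    record(m)
n -= m[24]
handle(n)

handle(n)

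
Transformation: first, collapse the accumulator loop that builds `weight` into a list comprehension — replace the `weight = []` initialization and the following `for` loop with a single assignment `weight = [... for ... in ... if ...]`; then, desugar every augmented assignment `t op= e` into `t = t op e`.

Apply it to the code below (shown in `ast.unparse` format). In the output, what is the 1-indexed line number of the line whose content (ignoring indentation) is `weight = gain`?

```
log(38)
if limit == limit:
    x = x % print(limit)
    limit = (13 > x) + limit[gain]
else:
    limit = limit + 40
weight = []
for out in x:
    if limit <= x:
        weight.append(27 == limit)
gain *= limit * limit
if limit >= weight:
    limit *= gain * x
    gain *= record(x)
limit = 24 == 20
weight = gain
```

Transformed code:
log(38)
if limit == limit:
    x = x % print(limit)
    limit = (13 > x) + limit[gain]
else:
    limit = limit + 40
weight = [27 == limit for out in x if limit <= x]
gain = gain * (limit * limit)
if limit >= weight:
    limit = limit * (gain * x)
    gain = gain * record(x)
limit = 24 == 20
weight = gain

13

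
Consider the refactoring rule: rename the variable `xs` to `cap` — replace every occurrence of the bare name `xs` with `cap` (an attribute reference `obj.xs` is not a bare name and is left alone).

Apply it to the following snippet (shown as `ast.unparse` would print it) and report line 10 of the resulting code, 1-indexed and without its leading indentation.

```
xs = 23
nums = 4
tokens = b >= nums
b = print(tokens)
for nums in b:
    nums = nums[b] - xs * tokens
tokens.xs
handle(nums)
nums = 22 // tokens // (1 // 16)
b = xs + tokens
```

Transformed code:
cap = 23
nums = 4
tokens = b >= nums
b = print(tokens)
for nums in b:
    nums = nums[b] - cap * tokens
tokens.xs
handle(nums)
nums = 22 // tokens // (1 // 16)
b = cap + tokens

b = cap + tokens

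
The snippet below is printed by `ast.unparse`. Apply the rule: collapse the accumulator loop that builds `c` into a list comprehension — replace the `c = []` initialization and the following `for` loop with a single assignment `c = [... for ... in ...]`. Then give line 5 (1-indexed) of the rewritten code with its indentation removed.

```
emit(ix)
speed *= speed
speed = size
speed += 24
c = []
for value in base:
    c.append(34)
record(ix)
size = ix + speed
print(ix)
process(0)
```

Transformed code:
emit(ix)
speed *= speed
speed = size
speed += 24
c = [34 for value in base]
record(ix)
size = ix + speed
print(ix)
process(0)

c = [34 for value in base]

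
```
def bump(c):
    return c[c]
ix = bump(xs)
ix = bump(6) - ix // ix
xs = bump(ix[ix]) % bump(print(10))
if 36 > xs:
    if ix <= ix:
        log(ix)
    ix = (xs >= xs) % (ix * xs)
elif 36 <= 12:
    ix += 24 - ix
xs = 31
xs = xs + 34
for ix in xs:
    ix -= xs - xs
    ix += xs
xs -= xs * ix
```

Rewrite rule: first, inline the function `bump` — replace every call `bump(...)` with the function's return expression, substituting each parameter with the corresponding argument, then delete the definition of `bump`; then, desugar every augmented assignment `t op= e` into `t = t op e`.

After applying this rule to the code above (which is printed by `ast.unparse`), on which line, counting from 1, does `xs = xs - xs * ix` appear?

Transformed code:
ix = xs[xs]
ix = 6[6] - ix // ix
xs = ix[ix][ix[ix]] % print(10)[print(10)]
if 36 > xs:
    if ix <= ix:
        log(ix)
    ix = (xs >= xs) % (ix * xs)
elif 36 <= 12:
    ix = ix + (24 - ix)
xs = 31
xs = xs + 34
for ix in xs:
    ix = ix - (xs - xs)
    ix = ix + xs
xs = xs - xs * ix

15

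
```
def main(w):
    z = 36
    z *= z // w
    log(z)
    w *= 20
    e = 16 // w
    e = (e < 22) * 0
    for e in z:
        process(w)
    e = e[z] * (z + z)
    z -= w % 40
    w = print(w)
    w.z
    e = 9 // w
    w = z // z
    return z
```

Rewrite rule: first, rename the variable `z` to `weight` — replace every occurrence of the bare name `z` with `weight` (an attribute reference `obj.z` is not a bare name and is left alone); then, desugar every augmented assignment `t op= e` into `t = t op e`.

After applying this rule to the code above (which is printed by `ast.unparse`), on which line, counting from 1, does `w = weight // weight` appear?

Transformed code:
def main(w):
    weight = 36
    weight = weight * (weight // w)
    log(weight)
    w = w * 20
    e = 16 // w
    e = (e < 22) * 0
    for e in weight:
        process(w)
    e = e[weight] * (weight + weight)
    weight = weight - w % 40
    w = print(w)
    w.z
    e = 9 // w
    w = weight // weight
    return weight

15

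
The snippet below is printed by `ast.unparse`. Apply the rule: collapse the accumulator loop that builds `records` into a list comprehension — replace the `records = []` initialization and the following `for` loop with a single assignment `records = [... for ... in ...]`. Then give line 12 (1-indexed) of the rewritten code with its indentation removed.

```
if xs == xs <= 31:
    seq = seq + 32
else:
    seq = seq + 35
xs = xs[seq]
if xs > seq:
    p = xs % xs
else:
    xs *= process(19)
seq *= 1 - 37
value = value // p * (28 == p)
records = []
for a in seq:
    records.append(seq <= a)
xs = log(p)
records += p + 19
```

records = [seq <= a for a in seq]

Transformed code:
if xs == xs <= 31:
    seq = seq + 32
else:
    seq = seq + 35
xs = xs[seq]
if xs > seq:
    p = xs % xs
else:
    xs *= process(19)
seq *= 1 - 37
value = value // p * (28 == p)
records = [seq <= a for a in seq]
xs = log(p)
records += p + 19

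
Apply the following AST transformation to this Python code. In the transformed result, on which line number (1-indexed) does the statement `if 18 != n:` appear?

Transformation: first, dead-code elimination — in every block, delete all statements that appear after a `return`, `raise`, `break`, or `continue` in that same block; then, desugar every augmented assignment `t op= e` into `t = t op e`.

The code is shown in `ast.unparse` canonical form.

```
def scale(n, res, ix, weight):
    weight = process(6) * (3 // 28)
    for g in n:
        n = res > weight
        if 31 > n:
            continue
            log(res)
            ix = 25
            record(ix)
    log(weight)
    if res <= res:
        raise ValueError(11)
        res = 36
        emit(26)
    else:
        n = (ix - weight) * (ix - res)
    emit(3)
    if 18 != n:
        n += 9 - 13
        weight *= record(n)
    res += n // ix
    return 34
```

Transformed code:
def scale(n, res, ix, weight):
    weight = process(6) * (3 // 28)
    for g in n:
        n = res > weight
        if 31 > n:
            continue
    log(weight)
    if res <= res:
        raise ValueError(11)
    else:
        n = (ix - weight) * (ix - res)
    emit(3)
    if 18 != n:
        n = n + (9 - 13)
        weight = weight * record(n)
    res = res + n // ix
    return 34

13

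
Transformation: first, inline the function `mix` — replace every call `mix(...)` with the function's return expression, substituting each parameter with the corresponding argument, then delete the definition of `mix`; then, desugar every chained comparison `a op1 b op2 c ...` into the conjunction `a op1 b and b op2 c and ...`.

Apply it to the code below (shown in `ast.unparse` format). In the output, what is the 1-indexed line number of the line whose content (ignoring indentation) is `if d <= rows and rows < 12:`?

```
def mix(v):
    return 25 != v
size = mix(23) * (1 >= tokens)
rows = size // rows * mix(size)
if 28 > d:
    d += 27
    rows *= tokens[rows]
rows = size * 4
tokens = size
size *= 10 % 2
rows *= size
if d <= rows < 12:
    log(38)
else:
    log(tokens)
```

Transformed code:
size = (25 != 23) * (1 >= tokens)
rows = size // rows * (25 != size)
if 28 > d:
    d += 27
    rows *= tokens[rows]
rows = size * 4
tokens = size
size *= 10 % 2
rows *= size
if d <= rows and rows < 12:
    log(38)
else:
    log(tokens)

10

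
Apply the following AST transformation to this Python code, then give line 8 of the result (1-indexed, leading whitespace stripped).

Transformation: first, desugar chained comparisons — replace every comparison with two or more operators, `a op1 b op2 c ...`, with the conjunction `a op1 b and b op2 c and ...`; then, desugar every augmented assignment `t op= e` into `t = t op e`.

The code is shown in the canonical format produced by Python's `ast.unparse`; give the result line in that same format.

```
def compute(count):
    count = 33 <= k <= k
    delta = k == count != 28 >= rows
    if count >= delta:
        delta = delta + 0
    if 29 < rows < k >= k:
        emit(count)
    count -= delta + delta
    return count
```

count = count - (delta + delta)

Transformed code:
def compute(count):
    count = 33 <= k and k <= k
    delta = k == count and count != 28 and (28 >= rows)
    if count >= delta:
        delta = delta + 0
    if 29 < rows and rows < k and (k >= k):
        emit(count)
    count = count - (delta + delta)
    return count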